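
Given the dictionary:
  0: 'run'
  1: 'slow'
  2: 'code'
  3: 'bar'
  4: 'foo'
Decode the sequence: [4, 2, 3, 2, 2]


Look up each index in the dictionary:
  4 -> 'foo'
  2 -> 'code'
  3 -> 'bar'
  2 -> 'code'
  2 -> 'code'

Decoded: "foo code bar code code"


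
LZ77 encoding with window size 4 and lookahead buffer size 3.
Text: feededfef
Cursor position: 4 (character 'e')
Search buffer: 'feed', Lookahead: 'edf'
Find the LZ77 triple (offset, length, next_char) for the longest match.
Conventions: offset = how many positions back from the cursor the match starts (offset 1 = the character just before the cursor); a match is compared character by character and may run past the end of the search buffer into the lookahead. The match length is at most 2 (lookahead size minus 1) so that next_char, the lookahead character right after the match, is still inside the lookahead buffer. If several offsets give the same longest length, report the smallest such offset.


Try each offset into the search buffer:
  offset=1 (pos 3, char 'd'): match length 0
  offset=2 (pos 2, char 'e'): match length 2
  offset=3 (pos 1, char 'e'): match length 1
  offset=4 (pos 0, char 'f'): match length 0
Longest match has length 2 at offset 2.
next_char = character at position 4 + 2 = 6 -> 'f'

Best match: offset=2, length=2 (matching 'ed' starting at position 2)
LZ77 triple: (2, 2, 'f')


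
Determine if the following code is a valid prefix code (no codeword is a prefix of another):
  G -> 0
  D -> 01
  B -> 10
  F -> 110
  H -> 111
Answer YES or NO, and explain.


Checking each pair (does one codeword prefix another?):
  G='0' vs D='01': prefix -- VIOLATION

NO -- this is NOT a valid prefix code. G (0) is a prefix of D (01).


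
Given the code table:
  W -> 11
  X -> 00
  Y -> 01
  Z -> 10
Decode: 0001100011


Decoding:
00 -> X
01 -> Y
10 -> Z
00 -> X
11 -> W


Result: XYZXW


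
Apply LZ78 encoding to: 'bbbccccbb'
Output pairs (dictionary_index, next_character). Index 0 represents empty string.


LZ78 encoding steps:
Dictionary: {0: ''}
Step 1: w='' (idx 0), next='b' -> output (0, 'b'), add 'b' as idx 1
Step 2: w='b' (idx 1), next='b' -> output (1, 'b'), add 'bb' as idx 2
Step 3: w='' (idx 0), next='c' -> output (0, 'c'), add 'c' as idx 3
Step 4: w='c' (idx 3), next='c' -> output (3, 'c'), add 'cc' as idx 4
Step 5: w='c' (idx 3), next='b' -> output (3, 'b'), add 'cb' as idx 5
Step 6: w='b' (idx 1), end of input -> output (1, '')


Encoded: [(0, 'b'), (1, 'b'), (0, 'c'), (3, 'c'), (3, 'b'), (1, '')]


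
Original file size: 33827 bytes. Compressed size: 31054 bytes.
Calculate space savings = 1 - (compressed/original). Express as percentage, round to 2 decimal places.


ratio = compressed/original = 31054/33827 = 0.918024
savings = 1 - ratio = 1 - 0.918024 = 0.081976
as a percentage: 0.081976 * 100 = 8.2%

Space savings = 1 - 31054/33827 = 8.2%


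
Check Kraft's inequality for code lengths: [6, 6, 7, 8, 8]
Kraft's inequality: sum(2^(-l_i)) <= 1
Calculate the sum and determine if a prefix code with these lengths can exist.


Sum = 2^(-6) + 2^(-6) + 2^(-7) + 2^(-8) + 2^(-8)
    = 0.015625 + 0.015625 + 0.0078125 + 0.00390625 + 0.00390625
    = 12/256 = 0.046875
Since 0.046875 <= 1, Kraft's inequality IS satisfied.
A prefix code with these lengths CAN exist.

Kraft sum = 0.046875. Satisfied.


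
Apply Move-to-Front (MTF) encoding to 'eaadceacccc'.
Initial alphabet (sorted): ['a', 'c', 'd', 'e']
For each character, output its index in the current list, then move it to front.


MTF encoding:
'e': index 3 in ['a', 'c', 'd', 'e'] -> ['e', 'a', 'c', 'd']
'a': index 1 in ['e', 'a', 'c', 'd'] -> ['a', 'e', 'c', 'd']
'a': index 0 in ['a', 'e', 'c', 'd'] -> ['a', 'e', 'c', 'd']
'd': index 3 in ['a', 'e', 'c', 'd'] -> ['d', 'a', 'e', 'c']
'c': index 3 in ['d', 'a', 'e', 'c'] -> ['c', 'd', 'a', 'e']
'e': index 3 in ['c', 'd', 'a', 'e'] -> ['e', 'c', 'd', 'a']
'a': index 3 in ['e', 'c', 'd', 'a'] -> ['a', 'e', 'c', 'd']
'c': index 2 in ['a', 'e', 'c', 'd'] -> ['c', 'a', 'e', 'd']
'c': index 0 in ['c', 'a', 'e', 'd'] -> ['c', 'a', 'e', 'd']
'c': index 0 in ['c', 'a', 'e', 'd'] -> ['c', 'a', 'e', 'd']
'c': index 0 in ['c', 'a', 'e', 'd'] -> ['c', 'a', 'e', 'd']


Output: [3, 1, 0, 3, 3, 3, 3, 2, 0, 0, 0]


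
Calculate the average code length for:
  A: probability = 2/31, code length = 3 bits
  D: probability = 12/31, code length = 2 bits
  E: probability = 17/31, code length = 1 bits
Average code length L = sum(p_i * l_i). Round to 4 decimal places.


Weighted contributions p_i * l_i:
  A: (2/31) * 3 = 6/31
  D: (12/31) * 2 = 24/31
  E: (17/31) * 1 = 17/31
Sum = (6 + 24 + 17)/31 = 47/31

L = 47/31 = 1.5161 bits/symbol


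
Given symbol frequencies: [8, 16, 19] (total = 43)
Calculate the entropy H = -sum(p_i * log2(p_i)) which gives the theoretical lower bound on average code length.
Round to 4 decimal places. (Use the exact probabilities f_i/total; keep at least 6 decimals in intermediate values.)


Per-symbol terms -p_i * log2(p_i) with p_i = f_i/43:
  p = 8/43 = 0.186047: log2(p) = -2.426265, -p*log2(p) = 0.451398
  p = 16/43 = 0.372093: log2(p) = -1.426265, -p*log2(p) = 0.530703
  p = 19/43 = 0.441860: log2(p) = -1.178337, -p*log2(p) = 0.520661
H = 0.451398 + 0.530703 + 0.520661 = 1.502762

H = 1.5028 bits/symbol


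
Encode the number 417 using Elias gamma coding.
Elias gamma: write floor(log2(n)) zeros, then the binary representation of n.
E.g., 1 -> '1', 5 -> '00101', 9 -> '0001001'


num_bits = floor(log2(417)) + 1 = 9
leading_zeros = num_bits - 1 = 8
binary(417) = 110100001

Elias gamma(417) = '00000000' + '110100001' = 00000000110100001 (17 bits)


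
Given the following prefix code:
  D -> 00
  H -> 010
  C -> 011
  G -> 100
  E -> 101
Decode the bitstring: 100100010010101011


Decoding step by step:
Bits 100 -> G
Bits 100 -> G
Bits 010 -> H
Bits 010 -> H
Bits 101 -> E
Bits 011 -> C


Decoded message: GGHHEC


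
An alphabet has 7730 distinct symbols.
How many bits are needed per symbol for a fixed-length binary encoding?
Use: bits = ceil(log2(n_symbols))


log2(7730) = 12.9163
Bracket: 2^12 = 4096 < 7730 <= 2^13 = 8192
So ceil(log2(7730)) = 13

bits = ceil(log2(7730)) = ceil(12.9163) = 13 bits


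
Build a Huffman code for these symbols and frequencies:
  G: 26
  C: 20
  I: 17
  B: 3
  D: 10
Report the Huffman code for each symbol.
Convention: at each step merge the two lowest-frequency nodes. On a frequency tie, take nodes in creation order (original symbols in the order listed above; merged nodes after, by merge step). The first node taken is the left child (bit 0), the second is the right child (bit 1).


Huffman tree construction:
Step 1: Merge B(3) + D(10) = 13
Step 2: Merge (B+D)(13) + I(17) = 30
Step 3: Merge C(20) + G(26) = 46
Step 4: Merge ((B+D)+I)(30) + (C+G)(46) = 76
Read each symbol's code off the tree from the root (left child = 0, right child = 1).

Codes:
  G: 11 (length 2)
  C: 10 (length 2)
  I: 01 (length 2)
  B: 000 (length 3)
  D: 001 (length 3)
Average code length: 165/76 = 2.1711 bits/symbol


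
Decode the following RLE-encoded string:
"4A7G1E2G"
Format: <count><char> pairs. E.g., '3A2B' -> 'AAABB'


Expanding each <count><char> pair:
  4A -> 'AAAA'
  7G -> 'GGGGGGG'
  1E -> 'E'
  2G -> 'GG'

Decoded = AAAAGGGGGGGEGG


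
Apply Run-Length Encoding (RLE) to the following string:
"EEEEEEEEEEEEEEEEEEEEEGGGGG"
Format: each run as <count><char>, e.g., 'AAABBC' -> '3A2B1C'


Scanning runs left to right:
  i=0: run of 'E' x 21 -> '21E'
  i=21: run of 'G' x 5 -> '5G'

RLE = 21E5G


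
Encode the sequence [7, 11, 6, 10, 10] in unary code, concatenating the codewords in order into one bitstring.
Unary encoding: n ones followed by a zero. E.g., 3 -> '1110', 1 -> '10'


Encode each number as n ones followed by a terminating 0:
  7 -> 11111110 (8 bits)
  11 -> 111111111110 (12 bits)
  6 -> 1111110 (7 bits)
  10 -> 11111111110 (11 bits)
  10 -> 11111111110 (11 bits)
Total length = 8 + 12 + 7 + 11 + 11 = 49 bits.

Unary([7, 11, 6, 10, 10]) = 1111111011111111111011111101111111111011111111110 (49 bits)


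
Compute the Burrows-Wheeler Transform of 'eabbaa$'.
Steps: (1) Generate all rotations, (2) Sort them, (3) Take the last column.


Rotations (sorted):
  0: $eabbaa -> last char: a
  1: a$eabba -> last char: a
  2: aa$eabb -> last char: b
  3: abbaa$e -> last char: e
  4: baa$eab -> last char: b
  5: bbaa$ea -> last char: a
  6: eabbaa$ -> last char: $


BWT = aabeba$


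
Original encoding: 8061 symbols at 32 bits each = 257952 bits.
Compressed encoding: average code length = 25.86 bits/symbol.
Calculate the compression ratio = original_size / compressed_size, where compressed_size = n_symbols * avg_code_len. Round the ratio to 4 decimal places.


original_size = n_symbols * orig_bits = 8061 * 32 = 257952 bits
compressed_size = n_symbols * avg_code_len = 8061 * 25.86 = 208457.46 bits
ratio = original_size / compressed_size = 257952 / 208457.46 = 1.2374

Compression ratio = 1.2374


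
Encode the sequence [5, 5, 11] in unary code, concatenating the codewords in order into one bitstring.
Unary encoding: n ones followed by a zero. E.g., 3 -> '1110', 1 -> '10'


Encode each number as n ones followed by a terminating 0:
  5 -> 111110 (6 bits)
  5 -> 111110 (6 bits)
  11 -> 111111111110 (12 bits)
Total length = 6 + 6 + 12 = 24 bits.

Unary([5, 5, 11]) = 111110111110111111111110 (24 bits)


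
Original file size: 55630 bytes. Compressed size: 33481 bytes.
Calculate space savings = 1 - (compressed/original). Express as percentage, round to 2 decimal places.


ratio = compressed/original = 33481/55630 = 0.601852
savings = 1 - ratio = 1 - 0.601852 = 0.398148
as a percentage: 0.398148 * 100 = 39.81%

Space savings = 1 - 33481/55630 = 39.81%


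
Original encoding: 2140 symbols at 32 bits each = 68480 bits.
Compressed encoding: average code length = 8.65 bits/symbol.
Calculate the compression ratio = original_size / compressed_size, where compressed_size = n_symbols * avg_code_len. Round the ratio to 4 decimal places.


original_size = n_symbols * orig_bits = 2140 * 32 = 68480 bits
compressed_size = n_symbols * avg_code_len = 2140 * 8.65 = 18511.0 bits
ratio = original_size / compressed_size = 68480 / 18511.0 = 3.6994

Compression ratio = 3.6994


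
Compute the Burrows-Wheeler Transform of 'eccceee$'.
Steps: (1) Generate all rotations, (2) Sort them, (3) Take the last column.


Rotations (sorted):
  0: $eccceee -> last char: e
  1: ccceee$e -> last char: e
  2: cceee$ec -> last char: c
  3: ceee$ecc -> last char: c
  4: e$ecccee -> last char: e
  5: eccceee$ -> last char: $
  6: ee$eccce -> last char: e
  7: eee$eccc -> last char: c


BWT = eecce$ec


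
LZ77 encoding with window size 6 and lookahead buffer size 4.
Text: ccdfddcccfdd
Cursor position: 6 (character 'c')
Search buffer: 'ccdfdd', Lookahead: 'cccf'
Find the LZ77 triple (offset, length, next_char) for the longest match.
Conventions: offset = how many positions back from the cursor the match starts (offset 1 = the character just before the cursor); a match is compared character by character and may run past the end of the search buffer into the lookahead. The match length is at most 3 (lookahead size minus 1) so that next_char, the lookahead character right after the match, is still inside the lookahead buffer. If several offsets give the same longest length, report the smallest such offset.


Try each offset into the search buffer:
  offset=1 (pos 5, char 'd'): match length 0
  offset=2 (pos 4, char 'd'): match length 0
  offset=3 (pos 3, char 'f'): match length 0
  offset=4 (pos 2, char 'd'): match length 0
  offset=5 (pos 1, char 'c'): match length 1
  offset=6 (pos 0, char 'c'): match length 2
Longest match has length 2 at offset 6.
next_char = character at position 6 + 2 = 8 -> 'c'

Best match: offset=6, length=2 (matching 'cc' starting at position 0)
LZ77 triple: (6, 2, 'c')


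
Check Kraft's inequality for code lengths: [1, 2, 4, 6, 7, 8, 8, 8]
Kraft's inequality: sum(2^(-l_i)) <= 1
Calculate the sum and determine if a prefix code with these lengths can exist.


Sum = 2^(-1) + 2^(-2) + 2^(-4) + 2^(-6) + 2^(-7) + 2^(-8) + 2^(-8) + 2^(-8)
    = 0.5 + 0.25 + 0.0625 + 0.015625 + 0.0078125 + 0.00390625 + 0.00390625 + 0.00390625
    = 217/256 = 0.84765625
Since 0.84765625 <= 1, Kraft's inequality IS satisfied.
A prefix code with these lengths CAN exist.

Kraft sum = 0.84765625. Satisfied.


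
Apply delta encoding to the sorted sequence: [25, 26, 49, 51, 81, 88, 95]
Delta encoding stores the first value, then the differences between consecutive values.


First value: 25
Deltas:
  26 - 25 = 1
  49 - 26 = 23
  51 - 49 = 2
  81 - 51 = 30
  88 - 81 = 7
  95 - 88 = 7


Delta encoded: [25, 1, 23, 2, 30, 7, 7]


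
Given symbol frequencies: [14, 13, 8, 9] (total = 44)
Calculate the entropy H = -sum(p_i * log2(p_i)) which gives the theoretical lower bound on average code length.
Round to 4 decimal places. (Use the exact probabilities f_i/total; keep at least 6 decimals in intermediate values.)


Per-symbol terms -p_i * log2(p_i) with p_i = f_i/44:
  p = 14/44 = 0.318182: log2(p) = -1.652077, -p*log2(p) = 0.525661
  p = 13/44 = 0.295455: log2(p) = -1.758992, -p*log2(p) = 0.519702
  p = 8/44 = 0.181818: log2(p) = -2.459432, -p*log2(p) = 0.447169
  p = 9/44 = 0.204545: log2(p) = -2.289507, -p*log2(p) = 0.468308
H = 0.525661 + 0.519702 + 0.447169 + 0.468308 = 1.960840

H = 1.9608 bits/symbol


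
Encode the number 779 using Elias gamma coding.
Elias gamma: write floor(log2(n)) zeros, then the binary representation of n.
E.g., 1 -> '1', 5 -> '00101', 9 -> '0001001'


num_bits = floor(log2(779)) + 1 = 10
leading_zeros = num_bits - 1 = 9
binary(779) = 1100001011

Elias gamma(779) = '000000000' + '1100001011' = 0000000001100001011 (19 bits)


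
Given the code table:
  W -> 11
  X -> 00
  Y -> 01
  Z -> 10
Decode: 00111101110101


Decoding:
00 -> X
11 -> W
11 -> W
01 -> Y
11 -> W
01 -> Y
01 -> Y


Result: XWWYWYY


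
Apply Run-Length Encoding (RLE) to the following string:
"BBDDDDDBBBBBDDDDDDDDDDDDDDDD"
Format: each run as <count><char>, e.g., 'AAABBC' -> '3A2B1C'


Scanning runs left to right:
  i=0: run of 'B' x 2 -> '2B'
  i=2: run of 'D' x 5 -> '5D'
  i=7: run of 'B' x 5 -> '5B'
  i=12: run of 'D' x 16 -> '16D'

RLE = 2B5D5B16D


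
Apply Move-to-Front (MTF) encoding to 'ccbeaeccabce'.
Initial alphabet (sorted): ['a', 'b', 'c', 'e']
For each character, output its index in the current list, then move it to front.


MTF encoding:
'c': index 2 in ['a', 'b', 'c', 'e'] -> ['c', 'a', 'b', 'e']
'c': index 0 in ['c', 'a', 'b', 'e'] -> ['c', 'a', 'b', 'e']
'b': index 2 in ['c', 'a', 'b', 'e'] -> ['b', 'c', 'a', 'e']
'e': index 3 in ['b', 'c', 'a', 'e'] -> ['e', 'b', 'c', 'a']
'a': index 3 in ['e', 'b', 'c', 'a'] -> ['a', 'e', 'b', 'c']
'e': index 1 in ['a', 'e', 'b', 'c'] -> ['e', 'a', 'b', 'c']
'c': index 3 in ['e', 'a', 'b', 'c'] -> ['c', 'e', 'a', 'b']
'c': index 0 in ['c', 'e', 'a', 'b'] -> ['c', 'e', 'a', 'b']
'a': index 2 in ['c', 'e', 'a', 'b'] -> ['a', 'c', 'e', 'b']
'b': index 3 in ['a', 'c', 'e', 'b'] -> ['b', 'a', 'c', 'e']
'c': index 2 in ['b', 'a', 'c', 'e'] -> ['c', 'b', 'a', 'e']
'e': index 3 in ['c', 'b', 'a', 'e'] -> ['e', 'c', 'b', 'a']


Output: [2, 0, 2, 3, 3, 1, 3, 0, 2, 3, 2, 3]


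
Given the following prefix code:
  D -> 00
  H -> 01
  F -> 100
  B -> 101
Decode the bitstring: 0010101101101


Decoding step by step:
Bits 00 -> D
Bits 101 -> B
Bits 01 -> H
Bits 101 -> B
Bits 101 -> B


Decoded message: DBHBB


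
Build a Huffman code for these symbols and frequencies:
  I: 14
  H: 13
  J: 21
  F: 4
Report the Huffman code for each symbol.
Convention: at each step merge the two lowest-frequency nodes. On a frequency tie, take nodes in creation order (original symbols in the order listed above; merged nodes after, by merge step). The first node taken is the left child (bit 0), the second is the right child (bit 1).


Huffman tree construction:
Step 1: Merge F(4) + H(13) = 17
Step 2: Merge I(14) + (F+H)(17) = 31
Step 3: Merge J(21) + (I+(F+H))(31) = 52
Read each symbol's code off the tree from the root (left child = 0, right child = 1).

Codes:
  I: 10 (length 2)
  H: 111 (length 3)
  J: 0 (length 1)
  F: 110 (length 3)
Average code length: 100/52 = 1.9231 bits/symbol


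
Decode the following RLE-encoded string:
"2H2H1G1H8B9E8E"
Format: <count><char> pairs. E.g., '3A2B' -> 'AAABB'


Expanding each <count><char> pair:
  2H -> 'HH'
  2H -> 'HH'
  1G -> 'G'
  1H -> 'H'
  8B -> 'BBBBBBBB'
  9E -> 'EEEEEEEEE'
  8E -> 'EEEEEEEE'

Decoded = HHHHGHBBBBBBBBEEEEEEEEEEEEEEEEE


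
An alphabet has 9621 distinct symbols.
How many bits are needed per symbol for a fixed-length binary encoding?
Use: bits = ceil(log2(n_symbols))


log2(9621) = 13.232
Bracket: 2^13 = 8192 < 9621 <= 2^14 = 16384
So ceil(log2(9621)) = 14

bits = ceil(log2(9621)) = ceil(13.232) = 14 bits


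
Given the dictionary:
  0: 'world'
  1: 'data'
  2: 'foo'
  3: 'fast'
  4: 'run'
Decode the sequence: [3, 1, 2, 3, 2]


Look up each index in the dictionary:
  3 -> 'fast'
  1 -> 'data'
  2 -> 'foo'
  3 -> 'fast'
  2 -> 'foo'

Decoded: "fast data foo fast foo"


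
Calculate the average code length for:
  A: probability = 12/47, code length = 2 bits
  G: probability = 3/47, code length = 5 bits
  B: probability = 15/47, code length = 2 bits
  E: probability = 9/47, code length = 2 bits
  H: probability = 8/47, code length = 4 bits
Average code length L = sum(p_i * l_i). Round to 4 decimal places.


Weighted contributions p_i * l_i:
  A: (12/47) * 2 = 24/47
  G: (3/47) * 5 = 15/47
  B: (15/47) * 2 = 30/47
  E: (9/47) * 2 = 18/47
  H: (8/47) * 4 = 32/47
Sum = (24 + 15 + 30 + 18 + 32)/47 = 119/47

L = 119/47 = 2.5319 bits/symbol


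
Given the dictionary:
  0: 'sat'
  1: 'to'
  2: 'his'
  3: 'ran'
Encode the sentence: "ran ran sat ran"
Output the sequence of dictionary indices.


Look up each word in the dictionary:
  'ran' -> 3
  'ran' -> 3
  'sat' -> 0
  'ran' -> 3

Encoded: [3, 3, 0, 3]


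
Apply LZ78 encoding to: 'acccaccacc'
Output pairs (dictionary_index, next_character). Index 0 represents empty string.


LZ78 encoding steps:
Dictionary: {0: ''}
Step 1: w='' (idx 0), next='a' -> output (0, 'a'), add 'a' as idx 1
Step 2: w='' (idx 0), next='c' -> output (0, 'c'), add 'c' as idx 2
Step 3: w='c' (idx 2), next='c' -> output (2, 'c'), add 'cc' as idx 3
Step 4: w='a' (idx 1), next='c' -> output (1, 'c'), add 'ac' as idx 4
Step 5: w='c' (idx 2), next='a' -> output (2, 'a'), add 'ca' as idx 5
Step 6: w='cc' (idx 3), end of input -> output (3, '')


Encoded: [(0, 'a'), (0, 'c'), (2, 'c'), (1, 'c'), (2, 'a'), (3, '')]


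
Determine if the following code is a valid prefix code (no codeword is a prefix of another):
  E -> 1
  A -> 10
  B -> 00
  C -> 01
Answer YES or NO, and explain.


Checking each pair (does one codeword prefix another?):
  E='1' vs A='10': prefix -- VIOLATION

NO -- this is NOT a valid prefix code. E (1) is a prefix of A (10).


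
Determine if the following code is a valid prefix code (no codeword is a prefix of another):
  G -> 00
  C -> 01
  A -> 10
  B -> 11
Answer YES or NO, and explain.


Checking each pair (does one codeword prefix another?):
  G='00' vs C='01': no prefix
  G='00' vs A='10': no prefix
  G='00' vs B='11': no prefix
  C='01' vs G='00': no prefix
  C='01' vs A='10': no prefix
  C='01' vs B='11': no prefix
  A='10' vs G='00': no prefix
  A='10' vs C='01': no prefix
  A='10' vs B='11': no prefix
  B='11' vs G='00': no prefix
  B='11' vs C='01': no prefix
  B='11' vs A='10': no prefix
No violation found over all pairs.

YES -- this is a valid prefix code. No codeword is a prefix of any other codeword.


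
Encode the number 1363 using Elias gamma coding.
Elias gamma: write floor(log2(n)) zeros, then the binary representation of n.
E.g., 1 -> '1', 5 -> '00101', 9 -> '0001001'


num_bits = floor(log2(1363)) + 1 = 11
leading_zeros = num_bits - 1 = 10
binary(1363) = 10101010011

Elias gamma(1363) = '0000000000' + '10101010011' = 000000000010101010011 (21 bits)


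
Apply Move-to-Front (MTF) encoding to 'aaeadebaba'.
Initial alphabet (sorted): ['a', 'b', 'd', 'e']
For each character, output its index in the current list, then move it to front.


MTF encoding:
'a': index 0 in ['a', 'b', 'd', 'e'] -> ['a', 'b', 'd', 'e']
'a': index 0 in ['a', 'b', 'd', 'e'] -> ['a', 'b', 'd', 'e']
'e': index 3 in ['a', 'b', 'd', 'e'] -> ['e', 'a', 'b', 'd']
'a': index 1 in ['e', 'a', 'b', 'd'] -> ['a', 'e', 'b', 'd']
'd': index 3 in ['a', 'e', 'b', 'd'] -> ['d', 'a', 'e', 'b']
'e': index 2 in ['d', 'a', 'e', 'b'] -> ['e', 'd', 'a', 'b']
'b': index 3 in ['e', 'd', 'a', 'b'] -> ['b', 'e', 'd', 'a']
'a': index 3 in ['b', 'e', 'd', 'a'] -> ['a', 'b', 'e', 'd']
'b': index 1 in ['a', 'b', 'e', 'd'] -> ['b', 'a', 'e', 'd']
'a': index 1 in ['b', 'a', 'e', 'd'] -> ['a', 'b', 'e', 'd']


Output: [0, 0, 3, 1, 3, 2, 3, 3, 1, 1]


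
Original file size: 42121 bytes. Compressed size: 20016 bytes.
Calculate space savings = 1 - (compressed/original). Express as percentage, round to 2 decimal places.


ratio = compressed/original = 20016/42121 = 0.475202
savings = 1 - ratio = 1 - 0.475202 = 0.524798
as a percentage: 0.524798 * 100 = 52.48%

Space savings = 1 - 20016/42121 = 52.48%


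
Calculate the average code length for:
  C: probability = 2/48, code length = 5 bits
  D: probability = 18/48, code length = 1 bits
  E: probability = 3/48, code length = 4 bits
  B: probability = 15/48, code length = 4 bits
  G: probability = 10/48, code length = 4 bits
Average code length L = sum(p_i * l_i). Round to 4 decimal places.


Weighted contributions p_i * l_i:
  C: (2/48) * 5 = 10/48
  D: (18/48) * 1 = 18/48
  E: (3/48) * 4 = 12/48
  B: (15/48) * 4 = 60/48
  G: (10/48) * 4 = 40/48
Sum = (10 + 18 + 12 + 60 + 40)/48 = 140/48

L = 140/48 = 2.9167 bits/symbol


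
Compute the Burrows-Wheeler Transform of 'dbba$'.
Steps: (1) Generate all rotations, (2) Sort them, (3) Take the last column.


Rotations (sorted):
  0: $dbba -> last char: a
  1: a$dbb -> last char: b
  2: ba$db -> last char: b
  3: bba$d -> last char: d
  4: dbba$ -> last char: $


BWT = abbd$


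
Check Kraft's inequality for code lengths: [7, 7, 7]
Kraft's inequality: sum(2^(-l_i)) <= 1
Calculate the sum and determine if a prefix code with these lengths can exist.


Sum = 2^(-7) + 2^(-7) + 2^(-7)
    = 0.0078125 + 0.0078125 + 0.0078125
    = 3/128 = 0.0234375
Since 0.0234375 <= 1, Kraft's inequality IS satisfied.
A prefix code with these lengths CAN exist.

Kraft sum = 0.0234375. Satisfied.


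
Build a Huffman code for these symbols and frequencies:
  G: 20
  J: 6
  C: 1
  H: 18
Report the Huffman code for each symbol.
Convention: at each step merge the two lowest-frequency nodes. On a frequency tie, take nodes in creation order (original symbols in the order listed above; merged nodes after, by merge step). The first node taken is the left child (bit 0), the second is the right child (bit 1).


Huffman tree construction:
Step 1: Merge C(1) + J(6) = 7
Step 2: Merge (C+J)(7) + H(18) = 25
Step 3: Merge G(20) + ((C+J)+H)(25) = 45
Read each symbol's code off the tree from the root (left child = 0, right child = 1).

Codes:
  G: 0 (length 1)
  J: 101 (length 3)
  C: 100 (length 3)
  H: 11 (length 2)
Average code length: 77/45 = 1.7111 bits/symbol


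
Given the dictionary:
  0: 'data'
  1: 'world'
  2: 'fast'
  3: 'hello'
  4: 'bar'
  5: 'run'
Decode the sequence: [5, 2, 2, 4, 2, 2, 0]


Look up each index in the dictionary:
  5 -> 'run'
  2 -> 'fast'
  2 -> 'fast'
  4 -> 'bar'
  2 -> 'fast'
  2 -> 'fast'
  0 -> 'data'

Decoded: "run fast fast bar fast fast data"


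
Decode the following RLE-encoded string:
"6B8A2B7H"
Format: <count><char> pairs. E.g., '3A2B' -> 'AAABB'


Expanding each <count><char> pair:
  6B -> 'BBBBBB'
  8A -> 'AAAAAAAA'
  2B -> 'BB'
  7H -> 'HHHHHHH'

Decoded = BBBBBBAAAAAAAABBHHHHHHH


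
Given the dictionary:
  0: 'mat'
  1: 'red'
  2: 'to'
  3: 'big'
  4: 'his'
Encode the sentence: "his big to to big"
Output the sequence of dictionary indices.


Look up each word in the dictionary:
  'his' -> 4
  'big' -> 3
  'to' -> 2
  'to' -> 2
  'big' -> 3

Encoded: [4, 3, 2, 2, 3]


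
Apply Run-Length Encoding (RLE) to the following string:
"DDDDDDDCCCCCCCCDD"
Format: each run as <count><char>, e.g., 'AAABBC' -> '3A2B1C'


Scanning runs left to right:
  i=0: run of 'D' x 7 -> '7D'
  i=7: run of 'C' x 8 -> '8C'
  i=15: run of 'D' x 2 -> '2D'

RLE = 7D8C2D


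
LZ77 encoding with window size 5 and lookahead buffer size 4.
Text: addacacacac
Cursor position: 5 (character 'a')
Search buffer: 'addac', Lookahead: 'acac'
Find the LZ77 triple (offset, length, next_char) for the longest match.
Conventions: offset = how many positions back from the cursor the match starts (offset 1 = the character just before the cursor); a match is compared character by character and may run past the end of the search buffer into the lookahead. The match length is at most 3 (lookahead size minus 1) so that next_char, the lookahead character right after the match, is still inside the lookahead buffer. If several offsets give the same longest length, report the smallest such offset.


Try each offset into the search buffer:
  offset=1 (pos 4, char 'c'): match length 0
  offset=2 (pos 3, char 'a'): match length 3
  offset=3 (pos 2, char 'd'): match length 0
  offset=4 (pos 1, char 'd'): match length 0
  offset=5 (pos 0, char 'a'): match length 1
Longest match has length 3 at offset 2.
next_char = character at position 5 + 3 = 8 -> 'c'

Best match: offset=2, length=3 (matching 'aca' starting at position 3)
LZ77 triple: (2, 3, 'c')


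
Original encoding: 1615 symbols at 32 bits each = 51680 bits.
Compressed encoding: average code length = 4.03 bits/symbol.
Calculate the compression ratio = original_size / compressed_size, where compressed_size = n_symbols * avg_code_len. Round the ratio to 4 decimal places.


original_size = n_symbols * orig_bits = 1615 * 32 = 51680 bits
compressed_size = n_symbols * avg_code_len = 1615 * 4.03 = 6508.45 bits
ratio = original_size / compressed_size = 51680 / 6508.45 = 7.9404

Compression ratio = 7.9404


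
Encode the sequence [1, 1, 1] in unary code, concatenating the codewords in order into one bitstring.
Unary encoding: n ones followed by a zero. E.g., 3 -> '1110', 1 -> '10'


Encode each number as n ones followed by a terminating 0:
  1 -> 10 (2 bits)
  1 -> 10 (2 bits)
  1 -> 10 (2 bits)
Total length = 2 + 2 + 2 = 6 bits.

Unary([1, 1, 1]) = 101010 (6 bits)


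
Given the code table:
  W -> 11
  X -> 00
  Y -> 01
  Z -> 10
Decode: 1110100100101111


Decoding:
11 -> W
10 -> Z
10 -> Z
01 -> Y
00 -> X
10 -> Z
11 -> W
11 -> W


Result: WZZYXZWW


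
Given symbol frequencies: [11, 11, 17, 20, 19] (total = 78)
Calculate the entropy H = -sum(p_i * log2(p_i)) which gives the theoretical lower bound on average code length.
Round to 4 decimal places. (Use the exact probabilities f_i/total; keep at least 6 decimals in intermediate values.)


Per-symbol terms -p_i * log2(p_i) with p_i = f_i/78:
  p = 11/78 = 0.141026: log2(p) = -2.825971, -p*log2(p) = 0.398534
  p = 11/78 = 0.141026: log2(p) = -2.825971, -p*log2(p) = 0.398534
  p = 17/78 = 0.217949: log2(p) = -2.197939, -p*log2(p) = 0.479038
  p = 20/78 = 0.256410: log2(p) = -1.963474, -p*log2(p) = 0.503455
  p = 19/78 = 0.243590: log2(p) = -2.037475, -p*log2(p) = 0.496308
H = 0.398534 + 0.398534 + 0.479038 + 0.503455 + 0.496308 = 2.275869

H = 2.2759 bits/symbol


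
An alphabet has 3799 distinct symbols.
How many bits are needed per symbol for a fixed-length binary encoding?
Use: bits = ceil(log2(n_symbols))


log2(3799) = 11.8914
Bracket: 2^11 = 2048 < 3799 <= 2^12 = 4096
So ceil(log2(3799)) = 12

bits = ceil(log2(3799)) = ceil(11.8914) = 12 bits


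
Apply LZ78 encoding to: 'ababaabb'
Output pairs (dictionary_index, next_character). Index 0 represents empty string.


LZ78 encoding steps:
Dictionary: {0: ''}
Step 1: w='' (idx 0), next='a' -> output (0, 'a'), add 'a' as idx 1
Step 2: w='' (idx 0), next='b' -> output (0, 'b'), add 'b' as idx 2
Step 3: w='a' (idx 1), next='b' -> output (1, 'b'), add 'ab' as idx 3
Step 4: w='a' (idx 1), next='a' -> output (1, 'a'), add 'aa' as idx 4
Step 5: w='b' (idx 2), next='b' -> output (2, 'b'), add 'bb' as idx 5


Encoded: [(0, 'a'), (0, 'b'), (1, 'b'), (1, 'a'), (2, 'b')]


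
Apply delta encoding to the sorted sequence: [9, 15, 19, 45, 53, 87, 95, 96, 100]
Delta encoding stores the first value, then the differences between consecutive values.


First value: 9
Deltas:
  15 - 9 = 6
  19 - 15 = 4
  45 - 19 = 26
  53 - 45 = 8
  87 - 53 = 34
  95 - 87 = 8
  96 - 95 = 1
  100 - 96 = 4


Delta encoded: [9, 6, 4, 26, 8, 34, 8, 1, 4]


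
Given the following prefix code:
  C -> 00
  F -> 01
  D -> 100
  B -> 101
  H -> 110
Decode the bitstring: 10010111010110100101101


Decoding step by step:
Bits 100 -> D
Bits 101 -> B
Bits 110 -> H
Bits 101 -> B
Bits 101 -> B
Bits 00 -> C
Bits 101 -> B
Bits 101 -> B


Decoded message: DBHBBCBB


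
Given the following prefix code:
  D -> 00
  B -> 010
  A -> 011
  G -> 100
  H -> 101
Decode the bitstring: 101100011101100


Decoding step by step:
Bits 101 -> H
Bits 100 -> G
Bits 011 -> A
Bits 101 -> H
Bits 100 -> G


Decoded message: HGAHG


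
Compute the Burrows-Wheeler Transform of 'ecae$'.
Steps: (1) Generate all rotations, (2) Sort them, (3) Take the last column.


Rotations (sorted):
  0: $ecae -> last char: e
  1: ae$ec -> last char: c
  2: cae$e -> last char: e
  3: e$eca -> last char: a
  4: ecae$ -> last char: $


BWT = ecea$


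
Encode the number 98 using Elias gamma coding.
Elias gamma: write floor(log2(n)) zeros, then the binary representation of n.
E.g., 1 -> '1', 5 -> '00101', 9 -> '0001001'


num_bits = floor(log2(98)) + 1 = 7
leading_zeros = num_bits - 1 = 6
binary(98) = 1100010

Elias gamma(98) = '000000' + '1100010' = 0000001100010 (13 bits)


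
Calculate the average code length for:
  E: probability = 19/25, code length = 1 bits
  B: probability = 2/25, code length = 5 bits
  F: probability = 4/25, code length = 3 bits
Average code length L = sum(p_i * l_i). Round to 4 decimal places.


Weighted contributions p_i * l_i:
  E: (19/25) * 1 = 19/25
  B: (2/25) * 5 = 10/25
  F: (4/25) * 3 = 12/25
Sum = (19 + 10 + 12)/25 = 41/25

L = 41/25 = 1.6400 bits/symbol


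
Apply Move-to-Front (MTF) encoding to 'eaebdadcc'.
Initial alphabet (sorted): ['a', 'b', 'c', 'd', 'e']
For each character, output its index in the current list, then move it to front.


MTF encoding:
'e': index 4 in ['a', 'b', 'c', 'd', 'e'] -> ['e', 'a', 'b', 'c', 'd']
'a': index 1 in ['e', 'a', 'b', 'c', 'd'] -> ['a', 'e', 'b', 'c', 'd']
'e': index 1 in ['a', 'e', 'b', 'c', 'd'] -> ['e', 'a', 'b', 'c', 'd']
'b': index 2 in ['e', 'a', 'b', 'c', 'd'] -> ['b', 'e', 'a', 'c', 'd']
'd': index 4 in ['b', 'e', 'a', 'c', 'd'] -> ['d', 'b', 'e', 'a', 'c']
'a': index 3 in ['d', 'b', 'e', 'a', 'c'] -> ['a', 'd', 'b', 'e', 'c']
'd': index 1 in ['a', 'd', 'b', 'e', 'c'] -> ['d', 'a', 'b', 'e', 'c']
'c': index 4 in ['d', 'a', 'b', 'e', 'c'] -> ['c', 'd', 'a', 'b', 'e']
'c': index 0 in ['c', 'd', 'a', 'b', 'e'] -> ['c', 'd', 'a', 'b', 'e']


Output: [4, 1, 1, 2, 4, 3, 1, 4, 0]


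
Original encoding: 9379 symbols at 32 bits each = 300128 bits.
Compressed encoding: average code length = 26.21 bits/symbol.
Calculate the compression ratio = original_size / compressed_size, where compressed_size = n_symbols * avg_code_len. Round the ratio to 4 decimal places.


original_size = n_symbols * orig_bits = 9379 * 32 = 300128 bits
compressed_size = n_symbols * avg_code_len = 9379 * 26.21 = 245823.59 bits
ratio = original_size / compressed_size = 300128 / 245823.59 = 1.2209

Compression ratio = 1.2209


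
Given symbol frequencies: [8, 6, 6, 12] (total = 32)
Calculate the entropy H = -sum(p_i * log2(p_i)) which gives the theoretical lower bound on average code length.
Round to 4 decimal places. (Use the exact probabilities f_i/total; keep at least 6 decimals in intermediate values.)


Per-symbol terms -p_i * log2(p_i) with p_i = f_i/32:
  p = 8/32 = 0.250000: log2(p) = -2.000000, -p*log2(p) = 0.500000
  p = 6/32 = 0.187500: log2(p) = -2.415037, -p*log2(p) = 0.452820
  p = 6/32 = 0.187500: log2(p) = -2.415037, -p*log2(p) = 0.452820
  p = 12/32 = 0.375000: log2(p) = -1.415037, -p*log2(p) = 0.530639
H = 0.500000 + 0.452820 + 0.452820 + 0.530639 = 1.936279

H = 1.9363 bits/symbol


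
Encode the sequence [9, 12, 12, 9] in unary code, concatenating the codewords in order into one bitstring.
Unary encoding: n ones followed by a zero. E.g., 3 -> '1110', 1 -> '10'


Encode each number as n ones followed by a terminating 0:
  9 -> 1111111110 (10 bits)
  12 -> 1111111111110 (13 bits)
  12 -> 1111111111110 (13 bits)
  9 -> 1111111110 (10 bits)
Total length = 10 + 13 + 13 + 10 = 46 bits.

Unary([9, 12, 12, 9]) = 1111111110111111111111011111111111101111111110 (46 bits)


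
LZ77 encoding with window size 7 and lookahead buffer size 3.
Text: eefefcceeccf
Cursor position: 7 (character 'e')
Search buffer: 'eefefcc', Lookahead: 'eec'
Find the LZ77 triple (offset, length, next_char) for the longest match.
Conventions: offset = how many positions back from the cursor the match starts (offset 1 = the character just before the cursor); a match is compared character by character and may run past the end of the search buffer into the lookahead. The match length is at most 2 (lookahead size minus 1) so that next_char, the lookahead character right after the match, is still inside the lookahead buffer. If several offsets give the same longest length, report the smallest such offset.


Try each offset into the search buffer:
  offset=1 (pos 6, char 'c'): match length 0
  offset=2 (pos 5, char 'c'): match length 0
  offset=3 (pos 4, char 'f'): match length 0
  offset=4 (pos 3, char 'e'): match length 1
  offset=5 (pos 2, char 'f'): match length 0
  offset=6 (pos 1, char 'e'): match length 1
  offset=7 (pos 0, char 'e'): match length 2
Longest match has length 2 at offset 7.
next_char = character at position 7 + 2 = 9 -> 'c'

Best match: offset=7, length=2 (matching 'ee' starting at position 0)
LZ77 triple: (7, 2, 'c')


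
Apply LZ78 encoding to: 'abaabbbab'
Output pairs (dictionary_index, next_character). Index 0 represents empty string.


LZ78 encoding steps:
Dictionary: {0: ''}
Step 1: w='' (idx 0), next='a' -> output (0, 'a'), add 'a' as idx 1
Step 2: w='' (idx 0), next='b' -> output (0, 'b'), add 'b' as idx 2
Step 3: w='a' (idx 1), next='a' -> output (1, 'a'), add 'aa' as idx 3
Step 4: w='b' (idx 2), next='b' -> output (2, 'b'), add 'bb' as idx 4
Step 5: w='b' (idx 2), next='a' -> output (2, 'a'), add 'ba' as idx 5
Step 6: w='b' (idx 2), end of input -> output (2, '')


Encoded: [(0, 'a'), (0, 'b'), (1, 'a'), (2, 'b'), (2, 'a'), (2, '')]


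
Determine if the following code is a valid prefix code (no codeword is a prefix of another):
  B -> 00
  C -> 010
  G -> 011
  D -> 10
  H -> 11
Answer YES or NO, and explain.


Checking each pair (does one codeword prefix another?):
  B='00' vs C='010': no prefix
  B='00' vs G='011': no prefix
  B='00' vs D='10': no prefix
  B='00' vs H='11': no prefix
  C='010' vs B='00': no prefix
  C='010' vs G='011': no prefix
  C='010' vs D='10': no prefix
  C='010' vs H='11': no prefix
  G='011' vs B='00': no prefix
  G='011' vs C='010': no prefix
  G='011' vs D='10': no prefix
  G='011' vs H='11': no prefix
  D='10' vs B='00': no prefix
  D='10' vs C='010': no prefix
  D='10' vs G='011': no prefix
  D='10' vs H='11': no prefix
  H='11' vs B='00': no prefix
  H='11' vs C='010': no prefix
  H='11' vs G='011': no prefix
  H='11' vs D='10': no prefix
No violation found over all pairs.

YES -- this is a valid prefix code. No codeword is a prefix of any other codeword.


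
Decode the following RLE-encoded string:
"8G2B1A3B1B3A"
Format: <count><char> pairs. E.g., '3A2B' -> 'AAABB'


Expanding each <count><char> pair:
  8G -> 'GGGGGGGG'
  2B -> 'BB'
  1A -> 'A'
  3B -> 'BBB'
  1B -> 'B'
  3A -> 'AAA'

Decoded = GGGGGGGGBBABBBBAAA


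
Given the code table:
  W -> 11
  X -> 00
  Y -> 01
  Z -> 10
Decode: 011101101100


Decoding:
01 -> Y
11 -> W
01 -> Y
10 -> Z
11 -> W
00 -> X


Result: YWYZWX


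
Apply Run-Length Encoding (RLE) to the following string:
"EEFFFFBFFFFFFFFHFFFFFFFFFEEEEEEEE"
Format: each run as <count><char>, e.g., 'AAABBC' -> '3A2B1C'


Scanning runs left to right:
  i=0: run of 'E' x 2 -> '2E'
  i=2: run of 'F' x 4 -> '4F'
  i=6: run of 'B' x 1 -> '1B'
  i=7: run of 'F' x 8 -> '8F'
  i=15: run of 'H' x 1 -> '1H'
  i=16: run of 'F' x 9 -> '9F'
  i=25: run of 'E' x 8 -> '8E'

RLE = 2E4F1B8F1H9F8E


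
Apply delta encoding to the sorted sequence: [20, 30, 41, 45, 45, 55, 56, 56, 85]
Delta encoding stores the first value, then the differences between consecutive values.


First value: 20
Deltas:
  30 - 20 = 10
  41 - 30 = 11
  45 - 41 = 4
  45 - 45 = 0
  55 - 45 = 10
  56 - 55 = 1
  56 - 56 = 0
  85 - 56 = 29


Delta encoded: [20, 10, 11, 4, 0, 10, 1, 0, 29]


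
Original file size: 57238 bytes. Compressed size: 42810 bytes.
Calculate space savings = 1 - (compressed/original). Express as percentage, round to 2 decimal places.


ratio = compressed/original = 42810/57238 = 0.74793
savings = 1 - ratio = 1 - 0.74793 = 0.25207
as a percentage: 0.25207 * 100 = 25.21%

Space savings = 1 - 42810/57238 = 25.21%


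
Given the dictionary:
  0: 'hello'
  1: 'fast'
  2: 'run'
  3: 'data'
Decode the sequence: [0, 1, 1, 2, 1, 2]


Look up each index in the dictionary:
  0 -> 'hello'
  1 -> 'fast'
  1 -> 'fast'
  2 -> 'run'
  1 -> 'fast'
  2 -> 'run'

Decoded: "hello fast fast run fast run"


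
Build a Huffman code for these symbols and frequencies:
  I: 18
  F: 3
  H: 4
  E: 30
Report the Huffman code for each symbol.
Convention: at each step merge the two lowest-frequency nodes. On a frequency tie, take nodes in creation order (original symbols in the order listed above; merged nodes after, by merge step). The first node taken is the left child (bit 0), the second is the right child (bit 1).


Huffman tree construction:
Step 1: Merge F(3) + H(4) = 7
Step 2: Merge (F+H)(7) + I(18) = 25
Step 3: Merge ((F+H)+I)(25) + E(30) = 55
Read each symbol's code off the tree from the root (left child = 0, right child = 1).

Codes:
  I: 01 (length 2)
  F: 000 (length 3)
  H: 001 (length 3)
  E: 1 (length 1)
Average code length: 87/55 = 1.5818 bits/symbol


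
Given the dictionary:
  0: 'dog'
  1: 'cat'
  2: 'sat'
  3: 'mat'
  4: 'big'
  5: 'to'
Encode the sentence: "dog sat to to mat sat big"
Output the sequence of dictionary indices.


Look up each word in the dictionary:
  'dog' -> 0
  'sat' -> 2
  'to' -> 5
  'to' -> 5
  'mat' -> 3
  'sat' -> 2
  'big' -> 4

Encoded: [0, 2, 5, 5, 3, 2, 4]


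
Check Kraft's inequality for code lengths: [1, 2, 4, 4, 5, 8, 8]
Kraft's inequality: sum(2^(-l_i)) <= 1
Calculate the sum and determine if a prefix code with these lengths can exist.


Sum = 2^(-1) + 2^(-2) + 2^(-4) + 2^(-4) + 2^(-5) + 2^(-8) + 2^(-8)
    = 0.5 + 0.25 + 0.0625 + 0.0625 + 0.03125 + 0.00390625 + 0.00390625
    = 234/256 = 0.9140625
Since 0.9140625 <= 1, Kraft's inequality IS satisfied.
A prefix code with these lengths CAN exist.

Kraft sum = 0.9140625. Satisfied.


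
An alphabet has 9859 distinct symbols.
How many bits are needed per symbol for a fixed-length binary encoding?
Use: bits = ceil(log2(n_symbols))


log2(9859) = 13.2672
Bracket: 2^13 = 8192 < 9859 <= 2^14 = 16384
So ceil(log2(9859)) = 14

bits = ceil(log2(9859)) = ceil(13.2672) = 14 bits


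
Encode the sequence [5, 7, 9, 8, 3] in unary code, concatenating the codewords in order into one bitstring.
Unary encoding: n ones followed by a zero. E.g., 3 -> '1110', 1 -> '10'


Encode each number as n ones followed by a terminating 0:
  5 -> 111110 (6 bits)
  7 -> 11111110 (8 bits)
  9 -> 1111111110 (10 bits)
  8 -> 111111110 (9 bits)
  3 -> 1110 (4 bits)
Total length = 6 + 8 + 10 + 9 + 4 = 37 bits.

Unary([5, 7, 9, 8, 3]) = 1111101111111011111111101111111101110 (37 bits)
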